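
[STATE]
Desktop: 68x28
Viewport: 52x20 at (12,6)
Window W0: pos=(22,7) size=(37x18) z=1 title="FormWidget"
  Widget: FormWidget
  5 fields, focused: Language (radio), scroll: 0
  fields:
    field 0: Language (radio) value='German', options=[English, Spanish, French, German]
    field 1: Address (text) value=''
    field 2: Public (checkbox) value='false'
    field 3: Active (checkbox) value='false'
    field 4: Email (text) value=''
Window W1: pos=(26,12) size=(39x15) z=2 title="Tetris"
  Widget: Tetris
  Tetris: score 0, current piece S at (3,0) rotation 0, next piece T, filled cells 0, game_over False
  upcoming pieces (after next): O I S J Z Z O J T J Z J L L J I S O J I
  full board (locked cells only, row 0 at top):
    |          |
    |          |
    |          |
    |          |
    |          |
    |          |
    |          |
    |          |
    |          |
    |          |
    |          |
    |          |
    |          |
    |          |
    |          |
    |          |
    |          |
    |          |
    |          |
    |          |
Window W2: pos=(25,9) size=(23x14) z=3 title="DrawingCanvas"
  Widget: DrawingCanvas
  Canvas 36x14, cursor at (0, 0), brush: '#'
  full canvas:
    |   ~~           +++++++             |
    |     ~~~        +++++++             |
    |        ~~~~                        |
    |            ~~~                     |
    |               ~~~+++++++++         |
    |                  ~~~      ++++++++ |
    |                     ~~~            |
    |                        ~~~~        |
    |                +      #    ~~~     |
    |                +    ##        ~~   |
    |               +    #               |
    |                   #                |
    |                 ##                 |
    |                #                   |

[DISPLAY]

                                                    
          ┏━━━━━━━━━━━━━━━━━━━━━━━━━━━━━━━━━━━┓     
          ┃ FormWidget                        ┃     
          ┠──┏━━━━━━━━━━━━━━━━━━━━━┓──────────┨     
          ┃> ┃ DrawingCanvas       ┃  ( ) Span┃     
          ┃  ┠─────────────────────┨         ]┃     
          ┃  ┃+  ~~           +++++┃━━━━━━━━━━━━━━━━
          ┃  ┃     ~~~        +++++┃                
          ┃  ┃        ~~~~         ┃────────────────
          ┃  ┃            ~~~      ┃                
          ┃  ┃               ~~~+++┃                
          ┃  ┃                  ~~~┃                
          ┃  ┃                     ┃                
          ┃  ┃                     ┃                
          ┃  ┃                +    ┃                
          ┃  ┃                +    ┃                
          ┃  ┗━━━━━━━━━━━━━━━━━━━━━┛                
          ┃   ┃          │                          
          ┗━━━┃          │                          
              ┃          │                          


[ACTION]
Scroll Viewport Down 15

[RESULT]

          ┃ FormWidget                        ┃     
          ┠──┏━━━━━━━━━━━━━━━━━━━━━┓──────────┨     
          ┃> ┃ DrawingCanvas       ┃  ( ) Span┃     
          ┃  ┠─────────────────────┨         ]┃     
          ┃  ┃+  ~~           +++++┃━━━━━━━━━━━━━━━━
          ┃  ┃     ~~~        +++++┃                
          ┃  ┃        ~~~~         ┃────────────────
          ┃  ┃            ~~~      ┃                
          ┃  ┃               ~~~+++┃                
          ┃  ┃                  ~~~┃                
          ┃  ┃                     ┃                
          ┃  ┃                     ┃                
          ┃  ┃                +    ┃                
          ┃  ┃                +    ┃                
          ┃  ┗━━━━━━━━━━━━━━━━━━━━━┛                
          ┃   ┃          │                          
          ┗━━━┃          │                          
              ┃          │                          
              ┗━━━━━━━━━━━━━━━━━━━━━━━━━━━━━━━━━━━━━
                                                    


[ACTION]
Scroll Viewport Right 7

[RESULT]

      ┃ FormWidget                        ┃         
      ┠──┏━━━━━━━━━━━━━━━━━━━━━┓──────────┨         
      ┃> ┃ DrawingCanvas       ┃  ( ) Span┃         
      ┃  ┠─────────────────────┨         ]┃         
      ┃  ┃+  ~~           +++++┃━━━━━━━━━━━━━━━━┓   
      ┃  ┃     ~~~        +++++┃                ┃   
      ┃  ┃        ~~~~         ┃────────────────┨   
      ┃  ┃            ~~~      ┃                ┃   
      ┃  ┃               ~~~+++┃                ┃   
      ┃  ┃                  ~~~┃                ┃   
      ┃  ┃                     ┃                ┃   
      ┃  ┃                     ┃                ┃   
      ┃  ┃                +    ┃                ┃   
      ┃  ┃                +    ┃                ┃   
      ┃  ┗━━━━━━━━━━━━━━━━━━━━━┛                ┃   
      ┃   ┃          │                          ┃   
      ┗━━━┃          │                          ┃   
          ┃          │                          ┃   
          ┗━━━━━━━━━━━━━━━━━━━━━━━━━━━━━━━━━━━━━┛   
                                                    


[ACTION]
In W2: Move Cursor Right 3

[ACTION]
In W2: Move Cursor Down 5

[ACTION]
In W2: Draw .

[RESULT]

      ┃ FormWidget                        ┃         
      ┠──┏━━━━━━━━━━━━━━━━━━━━━┓──────────┨         
      ┃> ┃ DrawingCanvas       ┃  ( ) Span┃         
      ┃  ┠─────────────────────┨         ]┃         
      ┃  ┃   ~~           +++++┃━━━━━━━━━━━━━━━━┓   
      ┃  ┃     ~~~        +++++┃                ┃   
      ┃  ┃        ~~~~         ┃────────────────┨   
      ┃  ┃            ~~~      ┃                ┃   
      ┃  ┃               ~~~+++┃                ┃   
      ┃  ┃   .              ~~~┃                ┃   
      ┃  ┃                     ┃                ┃   
      ┃  ┃                     ┃                ┃   
      ┃  ┃                +    ┃                ┃   
      ┃  ┃                +    ┃                ┃   
      ┃  ┗━━━━━━━━━━━━━━━━━━━━━┛                ┃   
      ┃   ┃          │                          ┃   
      ┗━━━┃          │                          ┃   
          ┃          │                          ┃   
          ┗━━━━━━━━━━━━━━━━━━━━━━━━━━━━━━━━━━━━━┛   
                                                    


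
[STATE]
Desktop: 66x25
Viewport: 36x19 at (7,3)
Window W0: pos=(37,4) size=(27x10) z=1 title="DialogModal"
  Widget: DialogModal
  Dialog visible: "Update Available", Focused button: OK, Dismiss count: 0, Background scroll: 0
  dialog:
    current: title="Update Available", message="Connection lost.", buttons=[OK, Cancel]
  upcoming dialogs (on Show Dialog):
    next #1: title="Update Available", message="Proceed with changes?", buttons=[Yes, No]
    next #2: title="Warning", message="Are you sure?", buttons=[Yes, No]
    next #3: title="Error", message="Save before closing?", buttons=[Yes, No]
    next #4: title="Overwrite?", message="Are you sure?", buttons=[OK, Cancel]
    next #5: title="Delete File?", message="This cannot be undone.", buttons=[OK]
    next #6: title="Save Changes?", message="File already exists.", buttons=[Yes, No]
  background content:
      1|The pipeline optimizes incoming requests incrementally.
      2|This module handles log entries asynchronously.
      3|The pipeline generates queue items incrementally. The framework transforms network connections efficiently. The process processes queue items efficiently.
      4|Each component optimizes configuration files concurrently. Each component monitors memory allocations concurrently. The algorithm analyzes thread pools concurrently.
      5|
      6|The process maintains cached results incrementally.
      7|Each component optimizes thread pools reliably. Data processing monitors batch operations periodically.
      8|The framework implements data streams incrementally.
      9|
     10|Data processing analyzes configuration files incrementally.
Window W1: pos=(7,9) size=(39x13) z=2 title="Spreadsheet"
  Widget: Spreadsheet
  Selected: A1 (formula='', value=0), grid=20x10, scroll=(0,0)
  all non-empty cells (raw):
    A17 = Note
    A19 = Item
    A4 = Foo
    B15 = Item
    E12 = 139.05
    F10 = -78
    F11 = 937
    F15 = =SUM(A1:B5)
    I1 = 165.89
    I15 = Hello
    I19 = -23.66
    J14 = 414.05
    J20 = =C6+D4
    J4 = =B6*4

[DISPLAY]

                                    
                              ┏━━━━━
                              ┃ Dial
                              ┠─────
                              ┃Th┌──
                              ┃Th│ U
┏━━━━━━━━━━━━━━━━━━━━━━━━━━━━━━━━━━━
┃ Spreadsheet                       
┠───────────────────────────────────
┃A1:                                
┃       A       B       C       D   
┃-----------------------------------
┃  1      [0]       0       0       
┃  2        0       0       0       
┃  3        0       0       0       
┃  4 Foo            0       0       
┃  5        0       0       0       
┃  6        0       0       0       
┗━━━━━━━━━━━━━━━━━━━━━━━━━━━━━━━━━━━


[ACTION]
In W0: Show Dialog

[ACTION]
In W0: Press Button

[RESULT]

                                    
                              ┏━━━━━
                              ┃ Dial
                              ┠─────
                              ┃The p
                              ┃This 
┏━━━━━━━━━━━━━━━━━━━━━━━━━━━━━━━━━━━
┃ Spreadsheet                       
┠───────────────────────────────────
┃A1:                                
┃       A       B       C       D   
┃-----------------------------------
┃  1      [0]       0       0       
┃  2        0       0       0       
┃  3        0       0       0       
┃  4 Foo            0       0       
┃  5        0       0       0       
┃  6        0       0       0       
┗━━━━━━━━━━━━━━━━━━━━━━━━━━━━━━━━━━━


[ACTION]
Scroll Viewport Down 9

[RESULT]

                              ┠─────
                              ┃The p
                              ┃This 
┏━━━━━━━━━━━━━━━━━━━━━━━━━━━━━━━━━━━
┃ Spreadsheet                       
┠───────────────────────────────────
┃A1:                                
┃       A       B       C       D   
┃-----------------------------------
┃  1      [0]       0       0       
┃  2        0       0       0       
┃  3        0       0       0       
┃  4 Foo            0       0       
┃  5        0       0       0       
┃  6        0       0       0       
┗━━━━━━━━━━━━━━━━━━━━━━━━━━━━━━━━━━━
                                    
                                    
                                    


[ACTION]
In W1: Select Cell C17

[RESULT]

                              ┠─────
                              ┃The p
                              ┃This 
┏━━━━━━━━━━━━━━━━━━━━━━━━━━━━━━━━━━━
┃ Spreadsheet                       
┠───────────────────────────────────
┃C17:                               
┃       A       B       C       D   
┃-----------------------------------
┃  1        0       0       0       
┃  2        0       0       0       
┃  3        0       0       0       
┃  4 Foo            0       0       
┃  5        0       0       0       
┃  6        0       0       0       
┗━━━━━━━━━━━━━━━━━━━━━━━━━━━━━━━━━━━
                                    
                                    
                                    


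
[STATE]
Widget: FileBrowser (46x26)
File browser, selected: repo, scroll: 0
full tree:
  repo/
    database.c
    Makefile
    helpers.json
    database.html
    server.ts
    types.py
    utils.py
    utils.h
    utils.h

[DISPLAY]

> [-] repo/                                   
    database.c                                
    Makefile                                  
    helpers.json                              
    database.html                             
    server.ts                                 
    types.py                                  
    utils.py                                  
    utils.h                                   
    utils.h                                   
                                              
                                              
                                              
                                              
                                              
                                              
                                              
                                              
                                              
                                              
                                              
                                              
                                              
                                              
                                              
                                              


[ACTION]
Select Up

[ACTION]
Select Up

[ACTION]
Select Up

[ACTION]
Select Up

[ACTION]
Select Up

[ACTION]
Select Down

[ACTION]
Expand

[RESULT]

  [-] repo/                                   
  > database.c                                
    Makefile                                  
    helpers.json                              
    database.html                             
    server.ts                                 
    types.py                                  
    utils.py                                  
    utils.h                                   
    utils.h                                   
                                              
                                              
                                              
                                              
                                              
                                              
                                              
                                              
                                              
                                              
                                              
                                              
                                              
                                              
                                              
                                              


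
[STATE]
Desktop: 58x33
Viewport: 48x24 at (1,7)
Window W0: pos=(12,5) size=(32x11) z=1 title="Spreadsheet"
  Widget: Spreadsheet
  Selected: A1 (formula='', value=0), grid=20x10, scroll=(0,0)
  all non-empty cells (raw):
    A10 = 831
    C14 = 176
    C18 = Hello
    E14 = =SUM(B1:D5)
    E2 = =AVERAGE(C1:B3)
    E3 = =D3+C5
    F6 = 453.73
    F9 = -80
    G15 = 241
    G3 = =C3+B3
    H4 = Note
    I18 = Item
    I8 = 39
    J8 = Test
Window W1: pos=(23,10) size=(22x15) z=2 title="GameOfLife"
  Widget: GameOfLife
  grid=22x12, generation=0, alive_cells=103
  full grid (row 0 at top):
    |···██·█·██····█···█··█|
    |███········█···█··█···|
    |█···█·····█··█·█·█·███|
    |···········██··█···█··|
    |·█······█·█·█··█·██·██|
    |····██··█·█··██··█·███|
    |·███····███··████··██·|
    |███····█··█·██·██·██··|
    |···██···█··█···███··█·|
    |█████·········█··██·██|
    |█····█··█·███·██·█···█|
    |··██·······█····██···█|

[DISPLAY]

           ┠──────────────────────────────┨     
           ┃A1:                           ┃     
           ┃       A       B       C      ┃     
           ┃----------┏━━━━━━━━━━━━━━━━━━━━┓    
           ┃  1      [┃ GameOfLife         ┃    
           ┃  2       ┠────────────────────┨    
           ┃  3       ┃Gen: 0              ┃    
           ┃  4       ┃██········█···█··█··┃    
           ┗━━━━━━━━━━┃···█·····█··█·█·█·██┃    
                      ┃··········██··█···█·┃    
                      ┃█······█·█·█··█·██·█┃    
                      ┃···██··█·█··██··█·██┃    
                      ┃███····███··████··██┃    
                      ┃██····█··█·██·██·██·┃    
                      ┃··██···█··█···███··█┃    
                      ┃████·········█··██·█┃    
                      ┃····█··█·███·██·█···┃    
                      ┗━━━━━━━━━━━━━━━━━━━━┛    
                                                
                                                
                                                
                                                
                                                
                                                


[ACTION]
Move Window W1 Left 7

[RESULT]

           ┠──────────────────────────────┨     
           ┃A1:                           ┃     
           ┃       A       B       C      ┃     
           ┃---┏━━━━━━━━━━━━━━━━━━━━┓-----┃     
           ┃  1┃ GameOfLife         ┃  0  ┃     
           ┃  2┠────────────────────┨  0  ┃     
           ┃  3┃Gen: 0              ┃  0  ┃     
           ┃  4┃██········█···█··█··┃  0  ┃     
           ┗━━━┃···█·····█··█·█·█·██┃━━━━━┛     
               ┃··········██··█···█·┃           
               ┃█······█·█·█··█·██·█┃           
               ┃···██··█·█··██··█·██┃           
               ┃███····███··████··██┃           
               ┃██····█··█·██·██·██·┃           
               ┃··██···█··█···███··█┃           
               ┃████·········█··██·█┃           
               ┃····█··█·███·██·█···┃           
               ┗━━━━━━━━━━━━━━━━━━━━┛           
                                                
                                                
                                                
                                                
                                                
                                                


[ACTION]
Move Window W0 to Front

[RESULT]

           ┠──────────────────────────────┨     
           ┃A1:                           ┃     
           ┃       A       B       C      ┃     
           ┃------------------------------┃     
           ┃  1      [0]       0       0  ┃     
           ┃  2        0       0       0  ┃     
           ┃  3        0       0       0  ┃     
           ┃  4        0       0       0  ┃     
           ┗━━━━━━━━━━━━━━━━━━━━━━━━━━━━━━┛     
               ┃··········██··█···█·┃           
               ┃█······█·█·█··█·██·█┃           
               ┃···██··█·█··██··█·██┃           
               ┃███····███··████··██┃           
               ┃██····█··█·██·██·██·┃           
               ┃··██···█··█···███··█┃           
               ┃████·········█··██·█┃           
               ┃····█··█·███·██·█···┃           
               ┗━━━━━━━━━━━━━━━━━━━━┛           
                                                
                                                
                                                
                                                
                                                
                                                


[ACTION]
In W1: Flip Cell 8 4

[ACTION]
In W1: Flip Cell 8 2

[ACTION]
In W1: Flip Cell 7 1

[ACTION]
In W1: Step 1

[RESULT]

           ┠──────────────────────────────┨     
           ┃A1:                           ┃     
           ┃       A       B       C      ┃     
           ┃------------------------------┃     
           ┃  1      [0]       0       0  ┃     
           ┃  2        0       0       0  ┃     
           ┃  3        0       0       0  ┃     
           ┃  4        0       0       0  ┃     
           ┗━━━━━━━━━━━━━━━━━━━━━━━━━━━━━━┛     
               ┃········██·██·█·█···┃           
               ┃·········█·█··█·█···┃           
               ┃█·██··██·█·█····█···┃           
               ┃████··██·█··········┃           
               ┃······█··█·██····█··┃           
               ┃···█······███······█┃           
               ┃···█····██·███···███┃           
               ┃·········██████·····┃           
               ┗━━━━━━━━━━━━━━━━━━━━┛           
                                                
                                                
                                                
                                                
                                                
                                                


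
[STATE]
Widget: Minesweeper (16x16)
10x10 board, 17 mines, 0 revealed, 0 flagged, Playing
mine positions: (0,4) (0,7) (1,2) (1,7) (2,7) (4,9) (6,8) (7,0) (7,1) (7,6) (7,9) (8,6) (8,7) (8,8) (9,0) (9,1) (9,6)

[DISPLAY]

■■■■■■■■■■      
■■■■■■■■■■      
■■■■■■■■■■      
■■■■■■■■■■      
■■■■■■■■■■      
■■■■■■■■■■      
■■■■■■■■■■      
■■■■■■■■■■      
■■■■■■■■■■      
■■■■■■■■■■      
                
                
                
                
                
                


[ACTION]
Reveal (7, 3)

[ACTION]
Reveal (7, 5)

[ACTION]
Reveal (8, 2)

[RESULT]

 1■■■■■■■■      
 1■2113■■■      
 111  2■■■      
      112■      
        1■      
       12■      
221  112■■      
■■1  2■■■■      
■■2  3■■■■      
■■1  2■■■■      
                
                
                
                
                
                


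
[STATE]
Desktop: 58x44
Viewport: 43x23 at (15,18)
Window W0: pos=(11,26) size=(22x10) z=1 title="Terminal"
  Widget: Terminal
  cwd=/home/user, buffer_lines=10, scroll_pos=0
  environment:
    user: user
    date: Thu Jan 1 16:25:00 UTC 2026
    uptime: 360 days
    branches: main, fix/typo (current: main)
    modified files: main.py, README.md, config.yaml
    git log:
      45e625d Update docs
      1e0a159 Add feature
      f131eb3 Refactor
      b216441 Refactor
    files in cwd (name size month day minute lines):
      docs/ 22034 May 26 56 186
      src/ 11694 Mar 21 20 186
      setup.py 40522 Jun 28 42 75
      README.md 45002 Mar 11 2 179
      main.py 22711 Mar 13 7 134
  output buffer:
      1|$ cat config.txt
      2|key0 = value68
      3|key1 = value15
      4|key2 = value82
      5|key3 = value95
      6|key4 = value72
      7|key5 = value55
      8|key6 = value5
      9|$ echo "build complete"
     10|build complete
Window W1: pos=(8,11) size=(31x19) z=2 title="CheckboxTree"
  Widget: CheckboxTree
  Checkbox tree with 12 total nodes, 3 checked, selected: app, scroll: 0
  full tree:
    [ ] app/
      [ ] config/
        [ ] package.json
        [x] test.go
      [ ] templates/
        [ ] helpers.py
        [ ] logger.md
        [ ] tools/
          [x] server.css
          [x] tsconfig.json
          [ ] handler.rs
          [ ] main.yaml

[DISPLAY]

 templates/            ┃                   
 ] helpers.py          ┃                   
 ] logger.md           ┃                   
-] tools/              ┃                   
 [x] server.css        ┃                   
 [x] tsconfig.json     ┃                   
 [ ] handler.rs        ┃                   
 [ ] main.yaml         ┃                   
                       ┃                   
                       ┃                   
                       ┃                   
━━━━━━━━━━━━━━━━━━━━━━━┛                   
0 = value68      ┃                         
1 = value15      ┃                         
2 = value82      ┃                         
3 = value95      ┃                         
4 = value72      ┃                         
━━━━━━━━━━━━━━━━━┛                         
                                           
                                           
                                           
                                           
                                           


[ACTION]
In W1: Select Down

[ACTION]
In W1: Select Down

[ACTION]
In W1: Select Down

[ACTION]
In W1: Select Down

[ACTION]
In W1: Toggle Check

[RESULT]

 templates/            ┃                   
x] helpers.py          ┃                   
x] logger.md           ┃                   
x] tools/              ┃                   
 [x] server.css        ┃                   
 [x] tsconfig.json     ┃                   
 [x] handler.rs        ┃                   
 [x] main.yaml         ┃                   
                       ┃                   
                       ┃                   
                       ┃                   
━━━━━━━━━━━━━━━━━━━━━━━┛                   
0 = value68      ┃                         
1 = value15      ┃                         
2 = value82      ┃                         
3 = value95      ┃                         
4 = value72      ┃                         
━━━━━━━━━━━━━━━━━┛                         
                                           
                                           
                                           
                                           
                                           


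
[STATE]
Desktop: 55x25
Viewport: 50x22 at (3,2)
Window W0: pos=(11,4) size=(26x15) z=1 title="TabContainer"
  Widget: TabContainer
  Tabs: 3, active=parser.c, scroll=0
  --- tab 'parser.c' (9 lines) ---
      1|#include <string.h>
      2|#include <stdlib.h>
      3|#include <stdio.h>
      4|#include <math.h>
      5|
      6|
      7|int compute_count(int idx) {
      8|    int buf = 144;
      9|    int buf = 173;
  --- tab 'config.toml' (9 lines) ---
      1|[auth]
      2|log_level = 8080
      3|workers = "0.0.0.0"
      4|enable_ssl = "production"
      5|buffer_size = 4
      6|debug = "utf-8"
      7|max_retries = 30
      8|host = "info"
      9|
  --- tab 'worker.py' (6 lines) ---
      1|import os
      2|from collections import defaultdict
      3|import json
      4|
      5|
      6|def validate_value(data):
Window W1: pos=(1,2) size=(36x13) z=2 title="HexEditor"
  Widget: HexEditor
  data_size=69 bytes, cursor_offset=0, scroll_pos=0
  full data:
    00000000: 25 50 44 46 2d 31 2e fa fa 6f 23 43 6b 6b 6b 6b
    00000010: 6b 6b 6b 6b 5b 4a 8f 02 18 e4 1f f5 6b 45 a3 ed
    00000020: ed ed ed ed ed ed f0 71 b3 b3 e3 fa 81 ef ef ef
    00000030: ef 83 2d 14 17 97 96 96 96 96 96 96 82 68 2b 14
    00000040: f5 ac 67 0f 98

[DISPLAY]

━━━━━━━━━━━━━━━━━━━━━━━━━━━━━━━━━┓                
HexEditor                        ┃                
─────────────────────────────────┨                
0000000  25 50 44 46 2d 31 2e fa ┃                
0000010  6b 6b 6b 6b 5b 4a 8f 02 ┃                
0000020  ed ed ed ed ed ed f0 71 ┃                
0000030  ef 83 2d 14 17 97 96 96 ┃                
0000040  f5 ac 67 0f 98          ┃                
                                 ┃                
                                 ┃                
                                 ┃                
                                 ┃                
━━━━━━━━━━━━━━━━━━━━━━━━━━━━━━━━━┛                
        ┃int compute_count(int id┃                
        ┃    int buf = 144;      ┃                
        ┃    int buf = 173;      ┃                
        ┗━━━━━━━━━━━━━━━━━━━━━━━━┛                
                                                  
                                                  
                                                  
                                                  
                                                  


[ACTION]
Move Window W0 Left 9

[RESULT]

━━━━━━━━━━━━━━━━━━━━━━━━━━━━━━━━━┓                
HexEditor                        ┃                
─────────────────────────────────┨                
0000000  25 50 44 46 2d 31 2e fa ┃                
0000010  6b 6b 6b 6b 5b 4a 8f 02 ┃                
0000020  ed ed ed ed ed ed f0 71 ┃                
0000030  ef 83 2d 14 17 97 96 96 ┃                
0000040  f5 ac 67 0f 98          ┃                
                                 ┃                
                                 ┃                
                                 ┃                
                                 ┃                
━━━━━━━━━━━━━━━━━━━━━━━━━━━━━━━━━┛                
int compute_count(int id┃                         
    int buf = 144;      ┃                         
    int buf = 173;      ┃                         
━━━━━━━━━━━━━━━━━━━━━━━━┛                         
                                                  
                                                  
                                                  
                                                  
                                                  


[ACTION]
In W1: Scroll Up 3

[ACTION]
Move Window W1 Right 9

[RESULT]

       ┏━━━━━━━━━━━━━━━━━━━━━━━━━━━━━━━━━━┓       
       ┃ HexEditor                        ┃       
━━━━━━━┠──────────────────────────────────┨       
 TabCon┃00000000  25 50 44 46 2d 31 2e fa ┃       
───────┃00000010  6b 6b 6b 6b 5b 4a 8f 02 ┃       
[parser┃00000020  ed ed ed ed ed ed f0 71 ┃       
───────┃00000030  ef 83 2d 14 17 97 96 96 ┃       
#includ┃00000040  f5 ac 67 0f 98          ┃       
#includ┃                                  ┃       
#includ┃                                  ┃       
#includ┃                                  ┃       
       ┃                                  ┃       
       ┗━━━━━━━━━━━━━━━━━━━━━━━━━━━━━━━━━━┛       
int compute_count(int id┃                         
    int buf = 144;      ┃                         
    int buf = 173;      ┃                         
━━━━━━━━━━━━━━━━━━━━━━━━┛                         
                                                  
                                                  
                                                  
                                                  
                                                  


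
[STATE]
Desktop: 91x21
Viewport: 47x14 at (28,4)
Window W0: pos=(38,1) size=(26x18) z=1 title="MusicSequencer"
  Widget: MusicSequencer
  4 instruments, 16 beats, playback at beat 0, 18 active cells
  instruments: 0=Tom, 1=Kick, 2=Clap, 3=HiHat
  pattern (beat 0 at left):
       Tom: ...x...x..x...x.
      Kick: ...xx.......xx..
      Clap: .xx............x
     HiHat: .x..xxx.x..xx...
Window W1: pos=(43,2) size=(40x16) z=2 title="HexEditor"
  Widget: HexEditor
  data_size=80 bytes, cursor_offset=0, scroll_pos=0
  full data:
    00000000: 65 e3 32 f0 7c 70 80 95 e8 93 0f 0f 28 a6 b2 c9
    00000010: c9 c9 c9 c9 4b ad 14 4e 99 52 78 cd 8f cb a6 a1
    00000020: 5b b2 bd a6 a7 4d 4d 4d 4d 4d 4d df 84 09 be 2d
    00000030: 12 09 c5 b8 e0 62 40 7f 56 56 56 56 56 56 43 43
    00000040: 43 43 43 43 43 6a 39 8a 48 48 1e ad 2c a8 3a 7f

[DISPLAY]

          ┃    ┠───────────────────────────────
          ┃   T┃00000000  65 e3 32 f0 7c 70 80 
          ┃  Ki┃00000010  c9 c9 c9 c9 4b ad 14 
          ┃  Cl┃00000020  5b b2 bd a6 a7 4d 4d 
          ┃ HiH┃00000030  12 09 c5 b8 e0 62 40 
          ┃    ┃00000040  43 43 43 43 43 6a 39 
          ┃    ┃                               
          ┃    ┃                               
          ┃    ┃                               
          ┃    ┃                               
          ┃    ┃                               
          ┃    ┃                               
          ┃    ┃                               
          ┃    ┗━━━━━━━━━━━━━━━━━━━━━━━━━━━━━━━


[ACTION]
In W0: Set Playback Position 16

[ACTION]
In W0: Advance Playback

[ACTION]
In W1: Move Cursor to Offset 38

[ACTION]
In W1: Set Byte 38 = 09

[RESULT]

          ┃    ┠───────────────────────────────
          ┃   T┃00000000  65 e3 32 f0 7c 70 80 
          ┃  Ki┃00000010  c9 c9 c9 c9 4b ad 14 
          ┃  Cl┃00000020  5b b2 bd a6 a7 4d 09 
          ┃ HiH┃00000030  12 09 c5 b8 e0 62 40 
          ┃    ┃00000040  43 43 43 43 43 6a 39 
          ┃    ┃                               
          ┃    ┃                               
          ┃    ┃                               
          ┃    ┃                               
          ┃    ┃                               
          ┃    ┃                               
          ┃    ┃                               
          ┃    ┗━━━━━━━━━━━━━━━━━━━━━━━━━━━━━━━


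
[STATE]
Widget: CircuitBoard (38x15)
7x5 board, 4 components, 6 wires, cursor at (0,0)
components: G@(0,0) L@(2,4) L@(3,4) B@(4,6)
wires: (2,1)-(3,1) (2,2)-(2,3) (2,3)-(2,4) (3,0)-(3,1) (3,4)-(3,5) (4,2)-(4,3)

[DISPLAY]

   0 1 2 3 4 5 6                      
0  [G]                                
                                      
1                                     
                                      
2       ·   · ─ · ─ L                 
        │                             
3   · ─ ·           L ─ ·             
                                      
4           · ─ ·           B         
Cursor: (0,0)                         
                                      
                                      
                                      
                                      


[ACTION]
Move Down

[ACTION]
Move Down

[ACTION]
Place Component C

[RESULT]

   0 1 2 3 4 5 6                      
0   G                                 
                                      
1                                     
                                      
2  [C]  ·   · ─ · ─ L                 
        │                             
3   · ─ ·           L ─ ·             
                                      
4           · ─ ·           B         
Cursor: (2,0)                         
                                      
                                      
                                      
                                      


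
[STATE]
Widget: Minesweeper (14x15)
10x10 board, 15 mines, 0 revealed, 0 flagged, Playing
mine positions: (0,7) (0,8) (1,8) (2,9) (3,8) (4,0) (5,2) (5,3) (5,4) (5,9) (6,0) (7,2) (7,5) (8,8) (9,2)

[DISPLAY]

■■■■■■■■■■    
■■■■■■■■■■    
■■■■■■■■■■    
■■■■■■■■■■    
■■■■■■■■■■    
■■■■■■■■■■    
■■■■■■■■■■    
■■■■■■■■■■    
■■■■■■■■■■    
■■■■■■■■■■    
              
              
              
              
              


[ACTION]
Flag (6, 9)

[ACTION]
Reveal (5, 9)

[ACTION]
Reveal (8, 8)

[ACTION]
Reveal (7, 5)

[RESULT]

■■■■■■■✹✹■    
■■■■■■■■✹■    
■■■■■■■■■✹    
■■■■■■■■✹■    
✹■■■■■■■■■    
■■✹✹✹■■■■✹    
✹■■■■■■■■⚑    
■■✹■■✹■■■■    
■■■■■■■■✹■    
■■✹■■■■■■■    
              
              
              
              
              
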